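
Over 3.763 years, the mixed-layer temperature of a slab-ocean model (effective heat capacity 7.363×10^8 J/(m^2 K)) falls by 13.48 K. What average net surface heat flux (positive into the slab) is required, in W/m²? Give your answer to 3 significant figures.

-83.6

Areal heat capacity C = 7.363×10^8 J/(m^2 K) (given).
Required heat per unit area: Q = C ΔT = 7.36×10^8 × -13.48 = -9.93×10^9 J/m².
Flux F = Q / Δt = -9.93×10^9 / 1.19×10^8 s = -83.6 W/m².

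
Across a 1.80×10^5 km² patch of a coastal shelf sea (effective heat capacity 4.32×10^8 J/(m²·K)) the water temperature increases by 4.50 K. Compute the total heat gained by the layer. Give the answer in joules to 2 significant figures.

Areal heat capacity C = 4.32×10^8 J/(m²·K) (given).
Heat per unit area: q = C ΔT = 4.32×10^8 × 4.50 = 1.94×10^9 J/m².
Total heat: Q = q × A = 1.94×10^9 × (1.80×10^5 × 10⁶ m²) = 3.50×10^20 J.

3.5×10^20 J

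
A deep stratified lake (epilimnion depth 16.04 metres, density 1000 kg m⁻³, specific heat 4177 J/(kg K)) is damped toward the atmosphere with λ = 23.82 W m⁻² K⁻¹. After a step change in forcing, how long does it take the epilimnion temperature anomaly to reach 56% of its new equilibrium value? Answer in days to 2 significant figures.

27 days

Areal heat capacity C = ρ c_p D = 1000 × 4177 × 16.04 = 6.70×10^7 J/(m^2 K).
τ = C / λ = 6.70×10^7 / 23.82 = 2.81×10^6 s.
Fraction reached: 1 − e^(−t/τ) = 0.56 ⇒ t = −τ ln(1 − 0.56) = τ × 0.821.
t = 2.31×10^6 s = 26.7 days.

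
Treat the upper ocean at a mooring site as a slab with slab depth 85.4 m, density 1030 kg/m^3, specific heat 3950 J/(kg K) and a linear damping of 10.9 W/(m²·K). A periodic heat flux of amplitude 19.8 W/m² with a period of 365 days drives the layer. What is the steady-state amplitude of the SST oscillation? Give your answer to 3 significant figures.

Areal heat capacity C = ρ c_p D = 1030 × 3950 × 85.4 = 3.47×10^8 J/(m²·K).
Angular frequency ω = 2π / T = 2π / 3.15×10^7 s = 1.99×10^-7 s⁻¹.
√((Cω)² + λ²) = √((69.2)² + 10.9²) = 70.1 W/(m²·K).
Amplitude A = F₀ / √((Cω)²+λ²) = 19.8 / 70.1 = 0.283 K.

0.283 K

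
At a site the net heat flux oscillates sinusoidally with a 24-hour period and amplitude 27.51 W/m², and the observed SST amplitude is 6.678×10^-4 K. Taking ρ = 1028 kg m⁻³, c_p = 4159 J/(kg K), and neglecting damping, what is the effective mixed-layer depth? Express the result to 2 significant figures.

130 m

ω = 2π / 86400 s = 7.27×10^-5 s⁻¹.
Required C = F₀ / (A ω) = 27.51 / (6.678×10^-4 × 7.27×10^-5) = 5.66×10^8 J/(m²·K).
D = C / (ρ c_p) = 5.66×10^8 / (1028 × 4159) = 132 m.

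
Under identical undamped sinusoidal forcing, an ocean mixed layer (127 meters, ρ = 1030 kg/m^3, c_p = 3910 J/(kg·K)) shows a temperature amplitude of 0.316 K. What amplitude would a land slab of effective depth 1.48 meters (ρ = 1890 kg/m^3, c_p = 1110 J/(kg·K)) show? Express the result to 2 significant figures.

52 K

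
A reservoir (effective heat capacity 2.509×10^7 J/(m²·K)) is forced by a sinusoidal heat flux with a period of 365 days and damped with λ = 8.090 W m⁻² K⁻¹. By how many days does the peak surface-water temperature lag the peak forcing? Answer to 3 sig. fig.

32.2 days

Areal heat capacity C = 2.509×10^7 J/(m²·K) (given).
ω = 2π / 3.15×10^7 s = 1.99×10^-7 s⁻¹.
Phase lag φ = arctan(Cω/λ) = arctan(5.00/8.090) = 0.553 rad.
Time lag = φ / ω = 0.553 / 1.99×10^-7 = 2.78×10^6 s = 32.2 days.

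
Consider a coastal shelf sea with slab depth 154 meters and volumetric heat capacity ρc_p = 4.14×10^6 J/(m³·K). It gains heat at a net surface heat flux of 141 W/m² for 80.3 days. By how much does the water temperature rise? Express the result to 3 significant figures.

Areal heat capacity C = ρc_p × D = 4.14×10^6 × 154 = 6.38×10^8 J/(m²·K).
Net heat input Q = F Δt = 141 × (80.3 days × 86400 s/day) = 9.78×10^8 J/m².
ΔT = Q / C = 9.78×10^8 / 6.38×10^8 = 1.53 K.

1.53 K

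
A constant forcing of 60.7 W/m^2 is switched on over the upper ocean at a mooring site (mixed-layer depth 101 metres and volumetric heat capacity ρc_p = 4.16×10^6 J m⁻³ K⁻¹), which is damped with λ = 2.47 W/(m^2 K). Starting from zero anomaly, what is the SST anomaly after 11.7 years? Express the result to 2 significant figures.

22 K

Areal heat capacity C = ρc_p × D = 4.16×10^6 × 101 = 4.20×10^8 J/(m^2 K).
τ = C / λ = 4.20×10^8 / 2.47 = 1.70×10^8 s.
Equilibrium anomaly ΔT_eq = F / λ = 60.7 / 2.47 = 24.6 K.
t = 11.7 years = 3.69×10^8 s, so t/τ = 2.17.
ΔT(t) = ΔT_eq (1 − e^(−t/τ)) = 24.6 × (1 − e^−2.17) = 21.8 K.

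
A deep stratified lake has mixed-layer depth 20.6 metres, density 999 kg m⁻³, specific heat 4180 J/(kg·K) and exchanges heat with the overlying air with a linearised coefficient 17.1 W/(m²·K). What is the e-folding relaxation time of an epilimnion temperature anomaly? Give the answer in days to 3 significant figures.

Areal heat capacity C = ρ c_p D = 999 × 4180 × 20.6 = 8.60×10^7 J/(m²·K).
Relaxation time τ = C / λ = 8.60×10^7 / 17.1 = 5.03×10^6 s.
In days: 5.03×10^6 s / (86400 s/day) = 58.2 days.

58.2 days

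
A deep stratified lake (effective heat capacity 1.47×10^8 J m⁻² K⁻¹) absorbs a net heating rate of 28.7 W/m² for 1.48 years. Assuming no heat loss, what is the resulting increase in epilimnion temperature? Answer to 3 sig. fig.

Areal heat capacity C = 1.47×10^8 J m⁻² K⁻¹ (given).
Net heat input Q = F Δt = 28.7 × (1.48 years × 3.156×10^7 s/year) = 1.34×10^9 J/m².
ΔT = Q / C = 1.34×10^9 / 1.47×10^8 = 9.12 K.

9.12 K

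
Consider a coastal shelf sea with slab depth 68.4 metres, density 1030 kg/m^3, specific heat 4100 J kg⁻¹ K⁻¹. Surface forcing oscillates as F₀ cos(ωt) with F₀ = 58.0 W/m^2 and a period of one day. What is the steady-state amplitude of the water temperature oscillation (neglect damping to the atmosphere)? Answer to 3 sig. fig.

Areal heat capacity C = ρ c_p D = 1030 × 4100 × 68.4 = 2.89×10^8 J/(m²·K).
Angular frequency ω = 2π / T = 2π / 86400 s = 7.27×10^-5 s⁻¹.
Cω = 2.89×10^8 × 7.27×10^-5 = 21000 W/(m²·K).
Amplitude A = F₀ / (Cω) = 58.0 / 21000 = 0.00276 K.

0.00276 K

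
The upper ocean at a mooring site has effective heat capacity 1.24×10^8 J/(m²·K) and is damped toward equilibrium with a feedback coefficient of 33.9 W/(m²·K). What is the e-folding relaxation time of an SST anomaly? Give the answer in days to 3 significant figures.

42.3 days

Areal heat capacity C = 1.24×10^8 J/(m²·K) (given).
Relaxation time τ = C / λ = 1.24×10^8 / 33.9 = 3.66×10^6 s.
In days: 3.66×10^6 s / (86400 s/day) = 42.3 days.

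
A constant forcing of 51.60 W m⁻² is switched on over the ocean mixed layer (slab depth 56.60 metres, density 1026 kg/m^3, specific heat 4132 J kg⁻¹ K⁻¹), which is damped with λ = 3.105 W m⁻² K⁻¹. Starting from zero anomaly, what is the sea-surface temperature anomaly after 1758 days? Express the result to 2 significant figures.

Areal heat capacity C = ρ c_p D = 1026 × 4132 × 56.60 = 2.40×10^8 J m⁻² K⁻¹.
τ = C / λ = 2.40×10^8 / 3.105 = 7.73×10^7 s.
Equilibrium anomaly ΔT_eq = F / λ = 51.60 / 3.105 = 16.6 K.
t = 1758 days = 1.52×10^8 s, so t/τ = 1.97.
ΔT(t) = ΔT_eq (1 − e^(−t/τ)) = 16.6 × (1 − e^−1.97) = 14.3 K.

14 K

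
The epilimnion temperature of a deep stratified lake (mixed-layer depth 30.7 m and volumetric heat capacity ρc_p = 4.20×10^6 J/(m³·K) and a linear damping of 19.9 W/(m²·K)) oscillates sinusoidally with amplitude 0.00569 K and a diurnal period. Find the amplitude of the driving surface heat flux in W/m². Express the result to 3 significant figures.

53.4

Areal heat capacity C = ρc_p × D = 4.20×10^6 × 30.7 = 1.29×10^8 J/(m^2 K).
ω = 2π / 86400 s = 7.27×10^-5 s⁻¹.
√((Cω)² + λ²) = √((9380)² + 19.9²) = 9380 W/(m²·K).
F₀ = A × √((Cω)²+λ²) = 0.00569 × 9380 = 53.4 W/m².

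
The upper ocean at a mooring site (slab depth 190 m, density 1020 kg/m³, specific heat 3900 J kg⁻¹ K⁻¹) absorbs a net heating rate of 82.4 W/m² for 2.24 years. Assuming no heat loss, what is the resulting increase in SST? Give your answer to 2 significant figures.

7.7 K

Areal heat capacity C = ρ c_p D = 1020 × 3900 × 190 = 7.56×10^8 J/(m²·K).
Net heat input Q = F Δt = 82.4 × (2.24 years × 3.156×10^7 s/year) = 5.82×10^9 J/m².
ΔT = Q / C = 5.82×10^9 / 7.56×10^8 = 7.71 K.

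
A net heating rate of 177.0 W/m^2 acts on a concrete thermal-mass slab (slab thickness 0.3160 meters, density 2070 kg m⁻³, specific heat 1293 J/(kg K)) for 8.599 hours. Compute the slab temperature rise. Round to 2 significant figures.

Areal heat capacity C = ρ c_p D = 2070 × 1293 × 0.3160 = 8.46×10^5 J m⁻² K⁻¹.
Net heat input Q = F Δt = 177.0 × (8.599 hours × 3600 s/hour) = 5.48×10^6 J/m².
ΔT = Q / C = 5.48×10^6 / 8.46×10^5 = 6.48 K.

6.5 K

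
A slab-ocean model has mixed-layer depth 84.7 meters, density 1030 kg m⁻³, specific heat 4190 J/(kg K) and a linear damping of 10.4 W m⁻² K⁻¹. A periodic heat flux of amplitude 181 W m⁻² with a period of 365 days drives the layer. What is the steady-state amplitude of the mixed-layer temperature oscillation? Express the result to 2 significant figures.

Areal heat capacity C = ρ c_p D = 1030 × 4190 × 84.7 = 3.66×10^8 J m⁻² K⁻¹.
Angular frequency ω = 2π / T = 2π / 3.15×10^7 s = 1.99×10^-7 s⁻¹.
√((Cω)² + λ²) = √((72.8)² + 10.4²) = 73.6 W/(m²·K).
Amplitude A = F₀ / √((Cω)²+λ²) = 181 / 73.6 = 2.46 K.

2.5 K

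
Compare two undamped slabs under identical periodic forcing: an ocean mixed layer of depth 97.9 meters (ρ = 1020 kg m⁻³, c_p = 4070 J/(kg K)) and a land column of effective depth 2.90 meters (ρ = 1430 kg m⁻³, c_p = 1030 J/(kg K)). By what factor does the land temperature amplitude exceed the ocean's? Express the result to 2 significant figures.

C_ocean = 1020 × 4070 × 97.9 = 4.06×10^8 J/(m²·K).
C_land = 1430 × 1030 × 2.90 = 4.27×10^6 J/(m²·K).
Undamped amplitude ∝ 1/C, so A_land/A_ocean = C_ocean/C_land = 95.1.

95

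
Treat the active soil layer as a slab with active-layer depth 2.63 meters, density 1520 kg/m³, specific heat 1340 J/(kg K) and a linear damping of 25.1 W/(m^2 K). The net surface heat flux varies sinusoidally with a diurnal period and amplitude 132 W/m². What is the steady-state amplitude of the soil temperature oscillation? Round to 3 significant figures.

0.338 K

Areal heat capacity C = ρ c_p D = 1520 × 1340 × 2.63 = 5.36×10^6 J/(m^2 K).
Angular frequency ω = 2π / T = 2π / 86400 s = 7.27×10^-5 s⁻¹.
√((Cω)² + λ²) = √((390)² + 25.1²) = 390 W/(m²·K).
Amplitude A = F₀ / √((Cω)²+λ²) = 132 / 390 = 0.338 K.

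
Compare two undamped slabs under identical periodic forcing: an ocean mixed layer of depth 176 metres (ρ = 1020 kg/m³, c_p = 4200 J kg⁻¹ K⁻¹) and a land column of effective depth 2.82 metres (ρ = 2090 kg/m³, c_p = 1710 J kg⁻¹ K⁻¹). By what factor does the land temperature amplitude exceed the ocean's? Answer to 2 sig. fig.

C_ocean = 1020 × 4200 × 176 = 7.54×10^8 J/(m²·K).
C_land = 2090 × 1710 × 2.82 = 1.01×10^7 J/(m²·K).
Undamped amplitude ∝ 1/C, so A_land/A_ocean = C_ocean/C_land = 74.8.

75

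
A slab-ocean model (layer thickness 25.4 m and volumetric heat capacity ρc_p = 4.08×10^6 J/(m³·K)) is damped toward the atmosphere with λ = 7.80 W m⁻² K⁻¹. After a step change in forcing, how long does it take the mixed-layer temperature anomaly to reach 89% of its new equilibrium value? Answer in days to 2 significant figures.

340 days

Areal heat capacity C = ρc_p × D = 4.08×10^6 × 25.4 = 1.04×10^8 J/(m^2 K).
τ = C / λ = 1.04×10^8 / 7.80 = 1.33×10^7 s.
Fraction reached: 1 − e^(−t/τ) = 0.89 ⇒ t = −τ ln(1 − 0.89) = τ × 2.21.
t = 2.93×10^7 s = 339 days.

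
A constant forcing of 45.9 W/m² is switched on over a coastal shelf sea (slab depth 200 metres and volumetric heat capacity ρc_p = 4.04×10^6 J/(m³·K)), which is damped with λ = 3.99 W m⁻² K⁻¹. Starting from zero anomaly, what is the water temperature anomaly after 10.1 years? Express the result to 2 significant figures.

9.1 K

Areal heat capacity C = ρc_p × D = 4.04×10^6 × 200 = 8.08×10^8 J m⁻² K⁻¹.
τ = C / λ = 8.08×10^8 / 3.99 = 2.03×10^8 s.
Equilibrium anomaly ΔT_eq = F / λ = 45.9 / 3.99 = 11.5 K.
t = 10.1 years = 3.19×10^8 s, so t/τ = 1.57.
ΔT(t) = ΔT_eq (1 − e^(−t/τ)) = 11.5 × (1 − e^−1.57) = 9.12 K.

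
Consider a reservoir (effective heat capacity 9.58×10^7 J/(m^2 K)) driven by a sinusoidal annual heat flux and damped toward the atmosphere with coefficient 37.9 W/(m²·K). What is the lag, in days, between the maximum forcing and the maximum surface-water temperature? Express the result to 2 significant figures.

Areal heat capacity C = 9.58×10^7 J/(m^2 K) (given).
ω = 2π / 3.15×10^7 s = 1.99×10^-7 s⁻¹.
Phase lag φ = arctan(Cω/λ) = arctan(19.1/37.9) = 0.467 rad.
Time lag = φ / ω = 0.467 / 1.99×10^-7 = 2.34×10^6 s = 27.1 days.

27 days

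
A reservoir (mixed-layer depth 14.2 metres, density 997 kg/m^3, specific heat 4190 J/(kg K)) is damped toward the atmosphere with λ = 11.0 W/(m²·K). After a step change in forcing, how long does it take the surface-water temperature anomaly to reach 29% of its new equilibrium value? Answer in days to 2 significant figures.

21 days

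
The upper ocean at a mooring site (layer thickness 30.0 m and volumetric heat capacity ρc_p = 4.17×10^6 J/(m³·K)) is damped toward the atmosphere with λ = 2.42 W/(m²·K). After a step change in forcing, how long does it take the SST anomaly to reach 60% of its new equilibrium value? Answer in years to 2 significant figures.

Areal heat capacity C = ρc_p × D = 4.17×10^6 × 30.0 = 1.25×10^8 J m⁻² K⁻¹.
τ = C / λ = 1.25×10^8 / 2.42 = 5.17×10^7 s.
Fraction reached: 1 − e^(−t/τ) = 0.60 ⇒ t = −τ ln(1 − 0.60) = τ × 0.916.
t = 4.74×10^7 s = 1.50 years.

1.5 years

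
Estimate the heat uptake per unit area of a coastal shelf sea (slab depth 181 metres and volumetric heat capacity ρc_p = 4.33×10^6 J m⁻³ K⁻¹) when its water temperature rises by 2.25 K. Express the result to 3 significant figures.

1.76×10^9

Areal heat capacity C = ρc_p × D = 4.33×10^6 × 181 = 7.84×10^8 J/(m²·K).
ΔQ = C ΔT = 7.84×10^8 × 2.25 = 1.76×10^9 J/m².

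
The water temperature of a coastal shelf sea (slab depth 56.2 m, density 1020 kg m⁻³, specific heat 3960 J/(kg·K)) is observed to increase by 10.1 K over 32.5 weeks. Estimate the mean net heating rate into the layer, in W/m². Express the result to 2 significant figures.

120

Areal heat capacity C = ρ c_p D = 1020 × 3960 × 56.2 = 2.27×10^8 J/(m²·K).
Required heat per unit area: Q = C ΔT = 2.27×10^8 × 10.1 = 2.29×10^9 J/m².
Flux F = Q / Δt = 2.29×10^9 / 1.97×10^7 s = 117 W/m².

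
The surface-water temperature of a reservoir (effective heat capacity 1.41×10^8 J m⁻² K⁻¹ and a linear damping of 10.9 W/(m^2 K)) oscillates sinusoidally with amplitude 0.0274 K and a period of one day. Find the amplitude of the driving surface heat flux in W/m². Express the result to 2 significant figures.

Areal heat capacity C = 1.41×10^8 J m⁻² K⁻¹ (given).
ω = 2π / 86400 s = 7.27×10^-5 s⁻¹.
√((Cω)² + λ²) = √((10300)² + 10.9²) = 10300 W/(m²·K).
F₀ = A × √((Cω)²+λ²) = 0.0274 × 10300 = 281 W/m².

280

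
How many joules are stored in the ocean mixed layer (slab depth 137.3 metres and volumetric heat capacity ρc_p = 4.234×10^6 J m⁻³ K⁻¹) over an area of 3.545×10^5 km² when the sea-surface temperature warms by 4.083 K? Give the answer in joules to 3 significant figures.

8.41×10^20 J

Areal heat capacity C = ρc_p × D = 4.234×10^6 × 137.3 = 5.81×10^8 J/(m^2 K).
Heat per unit area: q = C ΔT = 5.81×10^8 × 4.083 = 2.37×10^9 J/m².
Total heat: Q = q × A = 2.37×10^9 × (3.545×10^5 × 10⁶ m²) = 8.41×10^20 J.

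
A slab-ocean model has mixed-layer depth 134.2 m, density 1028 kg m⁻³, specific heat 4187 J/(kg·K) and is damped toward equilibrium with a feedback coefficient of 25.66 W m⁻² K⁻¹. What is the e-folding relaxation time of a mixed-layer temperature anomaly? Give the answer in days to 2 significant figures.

Areal heat capacity C = ρ c_p D = 1028 × 4187 × 134.2 = 5.78×10^8 J/(m^2 K).
Relaxation time τ = C / λ = 5.78×10^8 / 25.66 = 2.25×10^7 s.
In days: 2.25×10^7 s / (86400 s/day) = 261 days.

260 days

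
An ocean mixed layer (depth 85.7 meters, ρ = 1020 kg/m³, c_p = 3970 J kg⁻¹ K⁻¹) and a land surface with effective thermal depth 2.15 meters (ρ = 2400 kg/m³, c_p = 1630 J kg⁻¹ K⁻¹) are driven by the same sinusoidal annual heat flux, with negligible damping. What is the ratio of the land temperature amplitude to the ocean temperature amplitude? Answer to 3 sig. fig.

41.3

C_ocean = 1020 × 3970 × 85.7 = 3.47×10^8 J/(m²·K).
C_land = 2400 × 1630 × 2.15 = 8.41×10^6 J/(m²·K).
Undamped amplitude ∝ 1/C, so A_land/A_ocean = C_ocean/C_land = 41.3.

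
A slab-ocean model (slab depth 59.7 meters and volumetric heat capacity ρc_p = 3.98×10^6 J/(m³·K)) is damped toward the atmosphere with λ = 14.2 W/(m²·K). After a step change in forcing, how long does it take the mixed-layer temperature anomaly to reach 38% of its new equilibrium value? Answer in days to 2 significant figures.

93 days

Areal heat capacity C = ρc_p × D = 3.98×10^6 × 59.7 = 2.38×10^8 J m⁻² K⁻¹.
τ = C / λ = 2.38×10^8 / 14.2 = 1.67×10^7 s.
Fraction reached: 1 − e^(−t/τ) = 0.38 ⇒ t = −τ ln(1 − 0.38) = τ × 0.478.
t = 8.00×10^6 s = 92.6 days.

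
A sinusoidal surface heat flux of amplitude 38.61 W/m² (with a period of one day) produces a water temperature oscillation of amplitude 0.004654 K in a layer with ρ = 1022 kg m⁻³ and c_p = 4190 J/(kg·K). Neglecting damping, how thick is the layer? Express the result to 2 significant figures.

ω = 2π / 86400 s = 7.27×10^-5 s⁻¹.
Required C = F₀ / (A ω) = 38.61 / (0.004654 × 7.27×10^-5) = 1.14×10^8 J/(m²·K).
D = C / (ρ c_p) = 1.14×10^8 / (1022 × 4190) = 26.6 m.

27 m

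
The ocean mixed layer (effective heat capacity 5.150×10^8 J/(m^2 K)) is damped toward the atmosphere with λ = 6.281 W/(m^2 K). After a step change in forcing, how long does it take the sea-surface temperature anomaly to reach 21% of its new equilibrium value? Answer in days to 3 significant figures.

224 days

Areal heat capacity C = 5.150×10^8 J/(m^2 K) (given).
τ = C / λ = 5.15×10^8 / 6.281 = 8.20×10^7 s.
Fraction reached: 1 − e^(−t/τ) = 0.21 ⇒ t = −τ ln(1 − 0.21) = τ × 0.236.
t = 1.93×10^7 s = 224 days.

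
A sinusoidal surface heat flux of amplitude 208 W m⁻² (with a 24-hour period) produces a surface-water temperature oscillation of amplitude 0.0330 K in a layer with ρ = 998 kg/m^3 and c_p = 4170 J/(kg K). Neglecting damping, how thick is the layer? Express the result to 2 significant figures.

21 m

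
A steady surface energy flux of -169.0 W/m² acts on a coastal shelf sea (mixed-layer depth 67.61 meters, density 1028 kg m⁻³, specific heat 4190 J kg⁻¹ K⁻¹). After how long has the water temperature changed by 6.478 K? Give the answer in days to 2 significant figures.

Areal heat capacity C = ρ c_p D = 1028 × 4190 × 67.61 = 2.91×10^8 J m⁻² K⁻¹.
Time required: Δt = C ΔT / F = 2.91×10^8 × -6.478 / -169.0 = 1.12×10^7 s.
In days: 1.12×10^7 s / (86400 s/day) = 129 days.

130 days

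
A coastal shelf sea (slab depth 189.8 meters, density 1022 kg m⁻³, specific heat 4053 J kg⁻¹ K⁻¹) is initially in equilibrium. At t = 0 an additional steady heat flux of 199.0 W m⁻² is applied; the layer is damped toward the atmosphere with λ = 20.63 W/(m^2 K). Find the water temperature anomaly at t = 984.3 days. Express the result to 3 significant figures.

Areal heat capacity C = ρ c_p D = 1022 × 4053 × 189.8 = 7.86×10^8 J/(m^2 K).
τ = C / λ = 7.86×10^8 / 20.63 = 3.81×10^7 s.
Equilibrium anomaly ΔT_eq = F / λ = 199.0 / 20.63 = 9.65 K.
t = 984.3 days = 8.50×10^7 s, so t/τ = 2.23.
ΔT(t) = ΔT_eq (1 − e^(−t/τ)) = 9.65 × (1 − e^−2.23) = 8.61 K.

8.61 K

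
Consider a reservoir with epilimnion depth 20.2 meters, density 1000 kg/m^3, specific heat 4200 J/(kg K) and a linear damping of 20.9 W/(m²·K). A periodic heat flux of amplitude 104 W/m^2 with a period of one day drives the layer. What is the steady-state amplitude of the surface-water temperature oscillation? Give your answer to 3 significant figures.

Areal heat capacity C = ρ c_p D = 1000 × 4200 × 20.2 = 8.48×10^7 J/(m^2 K).
Angular frequency ω = 2π / T = 2π / 86400 s = 7.27×10^-5 s⁻¹.
√((Cω)² + λ²) = √((6170)² + 20.9²) = 6170 W/(m²·K).
Amplitude A = F₀ / √((Cω)²+λ²) = 104 / 6170 = 0.0169 K.

0.0169 K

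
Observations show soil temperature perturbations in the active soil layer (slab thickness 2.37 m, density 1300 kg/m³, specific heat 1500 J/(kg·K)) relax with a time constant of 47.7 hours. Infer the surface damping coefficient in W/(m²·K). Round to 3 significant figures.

26.9

Areal heat capacity C = ρ c_p D = 1300 × 1500 × 2.37 = 4.62×10^6 J m⁻² K⁻¹.
τ = 47.7 hours = 1.72×10^5 s.
λ = C / τ = 4.62×10^6 / 1.72×10^5 = 26.9 W/(m²·K).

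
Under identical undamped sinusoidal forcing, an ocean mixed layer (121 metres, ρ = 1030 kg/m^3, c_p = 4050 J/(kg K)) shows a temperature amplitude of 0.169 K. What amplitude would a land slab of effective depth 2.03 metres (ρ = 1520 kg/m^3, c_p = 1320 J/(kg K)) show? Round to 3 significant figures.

C_ocean = 5.05×10^8 J/(m²·K); C_land = 4.07×10^6 J/(m²·K).
A ∝ 1/C ⇒ A_land = A_ocean × C_ocean/C_land = 0.169 × 124 = 20.9 K.

20.9 K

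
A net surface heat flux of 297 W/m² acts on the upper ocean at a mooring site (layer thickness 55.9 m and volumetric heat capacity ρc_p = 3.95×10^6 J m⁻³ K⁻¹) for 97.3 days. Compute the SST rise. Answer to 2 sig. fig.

Areal heat capacity C = ρc_p × D = 3.95×10^6 × 55.9 = 2.21×10^8 J m⁻² K⁻¹.
Net heat input Q = F Δt = 297 × (97.3 days × 86400 s/day) = 2.50×10^9 J/m².
ΔT = Q / C = 2.50×10^9 / 2.21×10^8 = 11.3 K.

11 K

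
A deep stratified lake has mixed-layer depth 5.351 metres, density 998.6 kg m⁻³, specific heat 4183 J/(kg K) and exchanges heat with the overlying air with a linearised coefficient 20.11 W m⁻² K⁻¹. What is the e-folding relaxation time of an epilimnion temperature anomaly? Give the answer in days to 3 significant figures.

Areal heat capacity C = ρ c_p D = 998.6 × 4183 × 5.351 = 2.24×10^7 J/(m²·K).
Relaxation time τ = C / λ = 2.24×10^7 / 20.11 = 1.11×10^6 s.
In days: 1.11×10^6 s / (86400 s/day) = 12.9 days.

12.9 days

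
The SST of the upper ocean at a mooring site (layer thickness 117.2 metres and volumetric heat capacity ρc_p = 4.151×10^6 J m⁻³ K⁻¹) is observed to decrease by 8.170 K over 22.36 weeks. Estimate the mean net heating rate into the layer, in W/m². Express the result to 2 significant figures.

-290

Areal heat capacity C = ρc_p × D = 4.151×10^6 × 117.2 = 4.86×10^8 J/(m^2 K).
Required heat per unit area: Q = C ΔT = 4.86×10^8 × -8.170 = -3.97×10^9 J/m².
Flux F = Q / Δt = -3.97×10^9 / 1.35×10^7 s = -294 W/m².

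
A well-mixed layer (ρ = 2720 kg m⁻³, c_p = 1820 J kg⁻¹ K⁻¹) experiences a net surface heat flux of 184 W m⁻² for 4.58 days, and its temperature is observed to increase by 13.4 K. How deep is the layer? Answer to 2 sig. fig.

Heat input Q = F Δt = 184 × 3.96×10^5 s = 7.28×10^7 J/m².
Required areal heat capacity C = Q / ΔT = 5.43×10^6 J/(m²·K).
Depth D = C / (ρ c_p) = 5.43×10^6 / (2720 × 1820) = 1.10 m.

1.1 m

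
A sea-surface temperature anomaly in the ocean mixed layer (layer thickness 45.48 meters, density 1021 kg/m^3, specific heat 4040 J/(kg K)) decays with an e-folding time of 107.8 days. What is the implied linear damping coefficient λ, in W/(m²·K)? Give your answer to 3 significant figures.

Areal heat capacity C = ρ c_p D = 1021 × 4040 × 45.48 = 1.88×10^8 J/(m^2 K).
τ = 107.8 days = 9.31×10^6 s.
λ = C / τ = 1.88×10^8 / 9.31×10^6 = 20.1 W/(m²·K).

20.1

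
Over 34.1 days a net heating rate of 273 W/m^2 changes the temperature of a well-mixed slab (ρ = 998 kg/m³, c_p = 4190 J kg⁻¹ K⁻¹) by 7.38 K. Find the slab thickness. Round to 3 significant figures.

26.1 m

Heat input Q = F Δt = 273 × 2.95×10^6 s = 8.04×10^8 J/m².
Required areal heat capacity C = Q / ΔT = 1.09×10^8 J/(m²·K).
Depth D = C / (ρ c_p) = 1.09×10^8 / (998 × 4190) = 26.1 m.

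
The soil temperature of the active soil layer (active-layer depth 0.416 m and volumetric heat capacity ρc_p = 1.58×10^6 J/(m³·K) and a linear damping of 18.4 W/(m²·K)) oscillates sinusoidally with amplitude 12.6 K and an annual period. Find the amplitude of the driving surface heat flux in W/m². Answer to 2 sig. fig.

230

Areal heat capacity C = ρc_p × D = 1.58×10^6 × 0.416 = 6.57×10^5 J/(m²·K).
ω = 2π / 3.15×10^7 s = 1.99×10^-7 s⁻¹.
√((Cω)² + λ²) = √((0.131)² + 18.4²) = 18.4 W/(m²·K).
F₀ = A × √((Cω)²+λ²) = 12.6 × 18.4 = 232 W/m².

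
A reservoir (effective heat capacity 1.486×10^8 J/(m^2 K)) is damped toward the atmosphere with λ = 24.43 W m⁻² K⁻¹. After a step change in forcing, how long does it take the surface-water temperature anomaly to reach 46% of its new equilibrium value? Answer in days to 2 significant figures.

43 days

Areal heat capacity C = 1.486×10^8 J/(m^2 K) (given).
τ = C / λ = 1.49×10^8 / 24.43 = 6.08×10^6 s.
Fraction reached: 1 − e^(−t/τ) = 0.46 ⇒ t = −τ ln(1 − 0.46) = τ × 0.616.
t = 3.75×10^6 s = 43.4 days.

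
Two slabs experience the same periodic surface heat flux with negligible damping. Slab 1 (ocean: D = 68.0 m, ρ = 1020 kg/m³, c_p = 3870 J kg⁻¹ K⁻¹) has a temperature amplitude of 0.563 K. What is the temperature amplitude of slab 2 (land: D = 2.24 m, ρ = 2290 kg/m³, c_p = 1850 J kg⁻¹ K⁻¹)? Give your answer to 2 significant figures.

16 K

C_ocean = 2.68×10^8 J/(m²·K); C_land = 9.49×10^6 J/(m²·K).
A ∝ 1/C ⇒ A_land = A_ocean × C_ocean/C_land = 0.563 × 28.3 = 15.9 K.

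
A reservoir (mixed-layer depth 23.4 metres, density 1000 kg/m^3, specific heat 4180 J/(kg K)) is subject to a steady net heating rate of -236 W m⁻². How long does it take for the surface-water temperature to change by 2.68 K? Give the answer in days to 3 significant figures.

12.9 days

Areal heat capacity C = ρ c_p D = 1000 × 4180 × 23.4 = 9.78×10^7 J/(m^2 K).
Time required: Δt = C ΔT / F = 9.78×10^7 × -2.68 / -236 = 1.11×10^6 s.
In days: 1.11×10^6 s / (86400 s/day) = 12.9 days.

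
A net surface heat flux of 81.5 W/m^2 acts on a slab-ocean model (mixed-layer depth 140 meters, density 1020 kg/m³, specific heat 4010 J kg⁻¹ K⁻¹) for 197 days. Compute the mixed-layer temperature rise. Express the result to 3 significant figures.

Areal heat capacity C = ρ c_p D = 1020 × 4010 × 140 = 5.73×10^8 J m⁻² K⁻¹.
Net heat input Q = F Δt = 81.5 × (197 days × 86400 s/day) = 1.39×10^9 J/m².
ΔT = Q / C = 1.39×10^9 / 5.73×10^8 = 2.42 K.

2.42 K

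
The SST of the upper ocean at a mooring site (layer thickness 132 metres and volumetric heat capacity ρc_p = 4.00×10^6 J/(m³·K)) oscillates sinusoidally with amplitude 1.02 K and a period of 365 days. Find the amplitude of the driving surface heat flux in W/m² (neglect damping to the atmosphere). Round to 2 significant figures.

Areal heat capacity C = ρc_p × D = 4.00×10^6 × 132 = 5.28×10^8 J/(m^2 K).
ω = 2π / 3.15×10^7 s = 1.99×10^-7 s⁻¹.
Cω = 5.28×10^8 × 1.99×10^-7 = 105 W/(m²·K).
F₀ = A × Cω = 1.02 × 105 = 107 W/m².

110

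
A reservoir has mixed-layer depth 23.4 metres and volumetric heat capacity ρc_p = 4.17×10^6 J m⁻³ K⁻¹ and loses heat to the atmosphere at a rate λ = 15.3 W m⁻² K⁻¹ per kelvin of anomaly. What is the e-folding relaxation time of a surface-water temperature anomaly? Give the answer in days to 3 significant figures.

73.8 days

Areal heat capacity C = ρc_p × D = 4.17×10^6 × 23.4 = 9.76×10^7 J/(m²·K).
Relaxation time τ = C / λ = 9.76×10^7 / 15.3 = 6.38×10^6 s.
In days: 6.38×10^6 s / (86400 s/day) = 73.8 days.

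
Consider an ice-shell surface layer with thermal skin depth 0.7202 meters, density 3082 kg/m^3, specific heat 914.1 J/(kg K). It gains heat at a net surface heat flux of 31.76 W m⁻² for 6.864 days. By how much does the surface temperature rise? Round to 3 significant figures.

Areal heat capacity C = ρ c_p D = 3082 × 914.1 × 0.7202 = 2.03×10^6 J/(m²·K).
Net heat input Q = F Δt = 31.76 × (6.864 days × 86400 s/day) = 1.88×10^7 J/m².
ΔT = Q / C = 1.88×10^7 / 2.03×10^6 = 9.28 K.

9.28 K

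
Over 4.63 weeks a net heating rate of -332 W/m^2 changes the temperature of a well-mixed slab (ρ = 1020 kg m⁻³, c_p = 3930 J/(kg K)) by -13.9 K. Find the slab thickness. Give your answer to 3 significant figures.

16.7 m

Heat input Q = F Δt = -332 × 2.80×10^6 s = -9.30×10^8 J/m².
Required areal heat capacity C = Q / ΔT = 6.69×10^7 J/(m²·K).
Depth D = C / (ρ c_p) = 6.69×10^7 / (1020 × 3930) = 16.7 m.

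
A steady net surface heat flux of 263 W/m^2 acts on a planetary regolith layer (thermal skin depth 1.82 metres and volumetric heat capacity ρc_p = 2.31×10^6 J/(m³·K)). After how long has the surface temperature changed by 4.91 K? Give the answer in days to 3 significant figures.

0.908 days

Areal heat capacity C = ρc_p × D = 2.31×10^6 × 1.82 = 4.20×10^6 J/(m²·K).
Time required: Δt = C ΔT / F = 4.20×10^6 × 4.91 / 263 = 78500 s.
In days: 78500 s / (86400 s/day) = 0.908 days.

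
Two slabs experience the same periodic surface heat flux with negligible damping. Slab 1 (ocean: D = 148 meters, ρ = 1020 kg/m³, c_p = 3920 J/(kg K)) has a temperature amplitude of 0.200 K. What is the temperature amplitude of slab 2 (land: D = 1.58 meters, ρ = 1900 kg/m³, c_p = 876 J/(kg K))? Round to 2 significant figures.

45 K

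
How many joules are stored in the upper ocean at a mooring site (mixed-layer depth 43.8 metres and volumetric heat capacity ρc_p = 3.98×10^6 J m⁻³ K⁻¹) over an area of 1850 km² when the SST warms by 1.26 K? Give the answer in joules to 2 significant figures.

4.1×10^17 J

Areal heat capacity C = ρc_p × D = 3.98×10^6 × 43.8 = 1.74×10^8 J/(m²·K).
Heat per unit area: q = C ΔT = 1.74×10^8 × 1.26 = 2.20×10^8 J/m².
Total heat: Q = q × A = 2.20×10^8 × (1850 × 10⁶ m²) = 4.06×10^17 J.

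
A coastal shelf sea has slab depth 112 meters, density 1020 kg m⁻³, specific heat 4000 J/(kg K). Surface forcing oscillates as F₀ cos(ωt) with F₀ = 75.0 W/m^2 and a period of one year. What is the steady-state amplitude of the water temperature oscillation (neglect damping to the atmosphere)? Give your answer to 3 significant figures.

Areal heat capacity C = ρ c_p D = 1020 × 4000 × 112 = 4.57×10^8 J m⁻² K⁻¹.
Angular frequency ω = 2π / T = 2π / 3.15×10^7 s = 1.99×10^-7 s⁻¹.
Cω = 4.57×10^8 × 1.99×10^-7 = 91.0 W/(m²·K).
Amplitude A = F₀ / (Cω) = 75.0 / 91.0 = 0.824 K.

0.824 K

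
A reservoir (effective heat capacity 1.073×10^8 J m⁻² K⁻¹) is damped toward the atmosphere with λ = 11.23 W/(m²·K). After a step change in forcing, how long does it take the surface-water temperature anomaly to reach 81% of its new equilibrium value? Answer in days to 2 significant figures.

180 days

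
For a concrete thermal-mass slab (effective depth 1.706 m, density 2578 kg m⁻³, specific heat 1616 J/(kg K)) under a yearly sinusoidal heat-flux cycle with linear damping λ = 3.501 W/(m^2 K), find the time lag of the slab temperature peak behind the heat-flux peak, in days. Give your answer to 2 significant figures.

22 days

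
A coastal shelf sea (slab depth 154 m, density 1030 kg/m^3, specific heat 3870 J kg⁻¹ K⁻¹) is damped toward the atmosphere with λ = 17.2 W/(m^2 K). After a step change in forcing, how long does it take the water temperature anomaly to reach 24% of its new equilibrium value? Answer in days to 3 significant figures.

Areal heat capacity C = ρ c_p D = 1030 × 3870 × 154 = 6.14×10^8 J/(m^2 K).
τ = C / λ = 6.14×10^8 / 17.2 = 3.57×10^7 s.
Fraction reached: 1 − e^(−t/τ) = 0.24 ⇒ t = −τ ln(1 − 0.24) = τ × 0.274.
t = 9.79×10^6 s = 113 days.

113 days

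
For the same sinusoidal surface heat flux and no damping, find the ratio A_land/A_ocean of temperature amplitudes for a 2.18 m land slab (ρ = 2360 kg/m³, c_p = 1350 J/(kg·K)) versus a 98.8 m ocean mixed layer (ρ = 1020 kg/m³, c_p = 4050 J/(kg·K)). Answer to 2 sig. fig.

C_ocean = 1020 × 4050 × 98.8 = 4.08×10^8 J/(m²·K).
C_land = 2360 × 1350 × 2.18 = 6.95×10^6 J/(m²·K).
Undamped amplitude ∝ 1/C, so A_land/A_ocean = C_ocean/C_land = 58.8.

59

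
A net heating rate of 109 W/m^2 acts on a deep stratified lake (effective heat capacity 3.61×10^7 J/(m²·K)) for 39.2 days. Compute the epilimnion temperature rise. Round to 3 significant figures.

10.2 K

Areal heat capacity C = 3.61×10^7 J/(m²·K) (given).
Net heat input Q = F Δt = 109 × (39.2 days × 86400 s/day) = 3.69×10^8 J/m².
ΔT = Q / C = 3.69×10^8 / 3.61×10^7 = 10.2 K.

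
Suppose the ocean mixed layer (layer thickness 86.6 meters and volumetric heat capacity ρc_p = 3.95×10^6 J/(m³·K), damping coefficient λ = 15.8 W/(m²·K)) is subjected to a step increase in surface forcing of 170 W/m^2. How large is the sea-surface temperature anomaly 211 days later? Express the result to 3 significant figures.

Areal heat capacity C = ρc_p × D = 3.95×10^6 × 86.6 = 3.42×10^8 J/(m²·K).
τ = C / λ = 3.42×10^8 / 15.8 = 2.17×10^7 s.
Equilibrium anomaly ΔT_eq = F / λ = 170 / 15.8 = 10.8 K.
t = 211 days = 1.82×10^7 s, so t/τ = 0.842.
ΔT(t) = ΔT_eq (1 − e^(−t/τ)) = 10.8 × (1 − e^−0.842) = 6.12 K.

6.12 K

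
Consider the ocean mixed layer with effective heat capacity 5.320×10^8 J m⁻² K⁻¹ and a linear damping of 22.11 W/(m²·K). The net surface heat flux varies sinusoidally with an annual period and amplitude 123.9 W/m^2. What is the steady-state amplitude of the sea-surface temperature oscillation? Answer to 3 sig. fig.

Areal heat capacity C = 5.320×10^8 J m⁻² K⁻¹ (given).
Angular frequency ω = 2π / T = 2π / 3.15×10^7 s = 1.99×10^-7 s⁻¹.
√((Cω)² + λ²) = √((106)² + 22.11²) = 108 W/(m²·K).
Amplitude A = F₀ / √((Cω)²+λ²) = 123.9 / 108 = 1.14 K.

1.14 K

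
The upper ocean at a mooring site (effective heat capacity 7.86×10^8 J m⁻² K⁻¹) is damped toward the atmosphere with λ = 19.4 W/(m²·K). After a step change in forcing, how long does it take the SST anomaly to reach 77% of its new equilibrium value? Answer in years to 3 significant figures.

1.89 years

Areal heat capacity C = 7.86×10^8 J m⁻² K⁻¹ (given).
τ = C / λ = 7.86×10^8 / 19.4 = 4.05×10^7 s.
Fraction reached: 1 − e^(−t/τ) = 0.77 ⇒ t = −τ ln(1 − 0.77) = τ × 1.47.
t = 5.95×10^7 s = 1.89 years.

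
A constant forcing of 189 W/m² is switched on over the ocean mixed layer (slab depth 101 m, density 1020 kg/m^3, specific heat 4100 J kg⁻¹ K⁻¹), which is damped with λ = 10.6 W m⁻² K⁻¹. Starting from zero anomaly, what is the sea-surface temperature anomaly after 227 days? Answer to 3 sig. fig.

Areal heat capacity C = ρ c_p D = 1020 × 4100 × 101 = 4.22×10^8 J/(m²·K).
τ = C / λ = 4.22×10^8 / 10.6 = 3.98×10^7 s.
Equilibrium anomaly ΔT_eq = F / λ = 189 / 10.6 = 17.8 K.
t = 227 days = 1.96×10^7 s, so t/τ = 0.492.
ΔT(t) = ΔT_eq (1 − e^(−t/τ)) = 17.8 × (1 − e^−0.492) = 6.93 K.

6.93 K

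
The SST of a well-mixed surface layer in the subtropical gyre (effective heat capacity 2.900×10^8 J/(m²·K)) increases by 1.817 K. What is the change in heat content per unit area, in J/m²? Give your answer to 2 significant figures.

Areal heat capacity C = 2.900×10^8 J/(m²·K) (given).
ΔQ = C ΔT = 2.90×10^8 × 1.817 = 5.27×10^8 J/m².

5.3×10^8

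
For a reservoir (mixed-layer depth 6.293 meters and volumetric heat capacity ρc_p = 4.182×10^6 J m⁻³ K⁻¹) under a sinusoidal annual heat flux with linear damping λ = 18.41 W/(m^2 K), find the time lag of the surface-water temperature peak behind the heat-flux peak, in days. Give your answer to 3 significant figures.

16.1 days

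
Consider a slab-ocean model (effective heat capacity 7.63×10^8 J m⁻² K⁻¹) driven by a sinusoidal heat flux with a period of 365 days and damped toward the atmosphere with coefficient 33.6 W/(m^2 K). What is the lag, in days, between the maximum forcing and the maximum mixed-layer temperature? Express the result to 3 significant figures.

Areal heat capacity C = 7.63×10^8 J m⁻² K⁻¹ (given).
ω = 2π / 3.15×10^7 s = 1.99×10^-7 s⁻¹.
Phase lag φ = arctan(Cω/λ) = arctan(152/33.6) = 1.35 rad.
Time lag = φ / ω = 1.35 / 1.99×10^-7 = 6.79×10^6 s = 78.6 days.

78.6 days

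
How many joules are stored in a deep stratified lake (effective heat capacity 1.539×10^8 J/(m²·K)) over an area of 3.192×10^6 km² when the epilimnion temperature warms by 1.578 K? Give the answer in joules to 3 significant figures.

Areal heat capacity C = 1.539×10^8 J/(m²·K) (given).
Heat per unit area: q = C ΔT = 1.54×10^8 × 1.578 = 2.43×10^8 J/m².
Total heat: Q = q × A = 2.43×10^8 × (3.192×10^6 × 10⁶ m²) = 7.75×10^20 J.

7.75×10^20 J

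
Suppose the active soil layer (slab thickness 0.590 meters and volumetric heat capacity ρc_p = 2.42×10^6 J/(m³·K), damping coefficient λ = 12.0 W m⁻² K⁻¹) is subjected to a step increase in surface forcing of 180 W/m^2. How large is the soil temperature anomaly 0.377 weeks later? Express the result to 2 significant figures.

13 K

Areal heat capacity C = ρc_p × D = 2.42×10^6 × 0.590 = 1.43×10^6 J/(m²·K).
τ = C / λ = 1.43×10^6 / 12.0 = 1.19×10^5 s.
Equilibrium anomaly ΔT_eq = F / λ = 180 / 12.0 = 15.0 K.
t = 0.377 weeks = 2.28×10^5 s, so t/τ = 1.92.
ΔT(t) = ΔT_eq (1 − e^(−t/τ)) = 15.0 × (1 − e^−1.92) = 12.8 K.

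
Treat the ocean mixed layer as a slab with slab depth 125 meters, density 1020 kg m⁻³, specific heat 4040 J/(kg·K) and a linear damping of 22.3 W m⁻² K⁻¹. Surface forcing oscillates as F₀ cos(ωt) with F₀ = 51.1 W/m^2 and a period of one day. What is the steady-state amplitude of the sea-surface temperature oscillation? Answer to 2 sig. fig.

Areal heat capacity C = ρ c_p D = 1020 × 4040 × 125 = 5.15×10^8 J/(m^2 K).
Angular frequency ω = 2π / T = 2π / 86400 s = 7.27×10^-5 s⁻¹.
√((Cω)² + λ²) = √((37500)² + 22.3²) = 37500 W/(m²·K).
Amplitude A = F₀ / √((Cω)²+λ²) = 51.1 / 37500 = 0.00136 K.

0.0014 K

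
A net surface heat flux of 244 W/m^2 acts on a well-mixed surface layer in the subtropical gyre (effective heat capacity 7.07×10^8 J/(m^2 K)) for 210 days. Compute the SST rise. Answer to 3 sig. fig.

Areal heat capacity C = 7.07×10^8 J/(m^2 K) (given).
Net heat input Q = F Δt = 244 × (210 days × 86400 s/day) = 4.43×10^9 J/m².
ΔT = Q / C = 4.43×10^9 / 7.07×10^8 = 6.26 K.

6.26 K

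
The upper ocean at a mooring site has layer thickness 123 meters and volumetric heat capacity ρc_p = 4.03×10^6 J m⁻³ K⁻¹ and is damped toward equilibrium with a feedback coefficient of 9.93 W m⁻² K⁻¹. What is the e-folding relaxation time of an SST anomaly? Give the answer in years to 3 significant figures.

Areal heat capacity C = ρc_p × D = 4.03×10^6 × 123 = 4.96×10^8 J/(m^2 K).
Relaxation time τ = C / λ = 4.96×10^8 / 9.93 = 4.99×10^7 s.
In years: 4.99×10^7 s / (3.156×10^7 s/year) = 1.58 years.

1.58 years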